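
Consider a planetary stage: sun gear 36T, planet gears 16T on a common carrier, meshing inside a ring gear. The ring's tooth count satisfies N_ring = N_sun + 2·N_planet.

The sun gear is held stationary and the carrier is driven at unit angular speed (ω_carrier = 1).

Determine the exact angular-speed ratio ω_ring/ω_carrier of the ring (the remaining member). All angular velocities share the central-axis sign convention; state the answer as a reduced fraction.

26/17

N_ring = 36 + 2·16 = 68
36(ω_s−ω_c) = −68(ω_r−ω_c),  ω_s=0, ω_c=1
ω_r = 1 − (36/68)(0−1) = 26/17
ω_r/ω_c = 26/17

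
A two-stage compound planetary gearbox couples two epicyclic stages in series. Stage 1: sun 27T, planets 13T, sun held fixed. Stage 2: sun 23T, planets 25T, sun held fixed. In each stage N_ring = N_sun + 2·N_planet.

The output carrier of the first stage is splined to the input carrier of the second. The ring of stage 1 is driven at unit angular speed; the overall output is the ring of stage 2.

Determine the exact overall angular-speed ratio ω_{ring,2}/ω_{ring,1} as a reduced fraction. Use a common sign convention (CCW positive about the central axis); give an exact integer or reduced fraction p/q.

Stage 1: N_ring = 27 + 2·13 = 53
Stage 1: 27(ω_s−ω_c) = −53(ω_r−ω_c),  ω_s=0, ω_r=1
Stage 1: 27(0−ω_c) = −53(1−ω_c)  ⇒  80ω_c = 53  ⇒  ω_c = 53/80
  ⇒ ω_c¹/ω_r¹ = 53/80
Stage 2: N_ring = 23 + 2·25 = 73
Stage 2: 23(ω_s−ω_c) = −73(ω_r−ω_c),  ω_s=0, ω_c=1
Stage 2: ω_r = 1 − (23/73)(0−1) = 96/73
  ⇒ ω_r²/ω_c² = 96/73
Coupling ω_c² = ω_c¹ ⇒ overall = 53/80 × 96/73 = 318/365

318/365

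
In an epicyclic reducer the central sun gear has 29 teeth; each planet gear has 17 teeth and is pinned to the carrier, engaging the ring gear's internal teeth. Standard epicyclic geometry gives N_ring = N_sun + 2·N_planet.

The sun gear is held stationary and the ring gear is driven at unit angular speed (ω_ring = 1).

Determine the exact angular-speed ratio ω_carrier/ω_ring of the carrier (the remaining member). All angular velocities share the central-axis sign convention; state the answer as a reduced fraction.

N_ring = 29 + 2·17 = 63
29(ω_s−ω_c) = −63(ω_r−ω_c),  ω_s=0, ω_r=1
29(0−ω_c) = −63(1−ω_c)  ⇒  92ω_c = 63  ⇒  ω_c = 63/92
ω_c/ω_r = 63/92

63/92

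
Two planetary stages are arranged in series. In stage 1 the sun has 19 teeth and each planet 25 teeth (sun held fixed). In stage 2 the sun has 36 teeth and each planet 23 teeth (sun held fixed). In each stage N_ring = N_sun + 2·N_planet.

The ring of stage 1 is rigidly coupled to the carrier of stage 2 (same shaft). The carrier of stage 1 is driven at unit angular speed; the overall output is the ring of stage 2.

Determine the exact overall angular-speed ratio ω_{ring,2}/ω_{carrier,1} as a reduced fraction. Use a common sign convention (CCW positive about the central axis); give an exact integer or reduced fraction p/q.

Stage 1: N_ring = 19 + 2·25 = 69
Stage 1: 19(ω_s−ω_c) = −69(ω_r−ω_c),  ω_s=0, ω_c=1
Stage 1: ω_r = 1 − (19/69)(0−1) = 88/69
  ⇒ ω_r¹/ω_c¹ = 88/69
Stage 2: N_ring = 36 + 2·23 = 82
Stage 2: 36(ω_s−ω_c) = −82(ω_r−ω_c),  ω_s=0, ω_c=1
Stage 2: ω_r = 1 − (36/82)(0−1) = 59/41
  ⇒ ω_r²/ω_c² = 59/41
Coupling ω_c² = ω_r¹ ⇒ overall = 88/69 × 59/41 = 5192/2829

5192/2829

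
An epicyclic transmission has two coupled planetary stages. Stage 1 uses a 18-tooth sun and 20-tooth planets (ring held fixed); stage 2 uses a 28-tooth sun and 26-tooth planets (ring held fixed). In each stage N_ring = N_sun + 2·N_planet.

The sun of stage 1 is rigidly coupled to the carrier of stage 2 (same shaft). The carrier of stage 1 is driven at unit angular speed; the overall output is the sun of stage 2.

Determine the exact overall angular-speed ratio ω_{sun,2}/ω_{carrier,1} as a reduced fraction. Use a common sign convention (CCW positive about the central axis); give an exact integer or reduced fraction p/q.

114/7

Stage 1: N_ring = 18 + 2·20 = 58
Stage 1: 18(ω_s−ω_c) = −58(ω_r−ω_c),  ω_r=0, ω_c=1
Stage 1: ω_s = 1 − (58/18)(0−1) = 38/9
  ⇒ ω_s¹/ω_c¹ = 38/9
Stage 2: N_ring = 28 + 2·26 = 80
Stage 2: 28(ω_s−ω_c) = −80(ω_r−ω_c),  ω_r=0, ω_c=1
Stage 2: ω_s = 1 − (80/28)(0−1) = 27/7
  ⇒ ω_s²/ω_c² = 27/7
Coupling ω_c² = ω_s¹ ⇒ overall = 38/9 × 27/7 = 114/7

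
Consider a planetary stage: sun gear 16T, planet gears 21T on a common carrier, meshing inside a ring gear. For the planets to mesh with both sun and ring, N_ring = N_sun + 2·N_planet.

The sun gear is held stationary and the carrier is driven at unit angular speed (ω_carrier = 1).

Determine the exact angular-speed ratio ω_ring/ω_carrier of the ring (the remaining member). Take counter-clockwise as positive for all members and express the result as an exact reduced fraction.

N_ring = 16 + 2·21 = 58
16(ω_s−ω_c) = −58(ω_r−ω_c),  ω_s=0, ω_c=1
ω_r = 1 − (16/58)(0−1) = 37/29
ω_r/ω_c = 37/29

37/29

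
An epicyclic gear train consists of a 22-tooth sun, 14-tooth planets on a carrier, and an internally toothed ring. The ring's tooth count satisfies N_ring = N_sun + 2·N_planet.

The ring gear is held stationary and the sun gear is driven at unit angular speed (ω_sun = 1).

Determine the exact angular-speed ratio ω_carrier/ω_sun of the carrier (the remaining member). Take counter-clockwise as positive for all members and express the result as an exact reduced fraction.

11/36

N_ring = 22 + 2·14 = 50
22(ω_s−ω_c) = −50(ω_r−ω_c),  ω_r=0, ω_s=1
22(1−ω_c) = −50(0−ω_c)  ⇒  72ω_c = 22  ⇒  ω_c = 11/36
ω_c/ω_s = 11/36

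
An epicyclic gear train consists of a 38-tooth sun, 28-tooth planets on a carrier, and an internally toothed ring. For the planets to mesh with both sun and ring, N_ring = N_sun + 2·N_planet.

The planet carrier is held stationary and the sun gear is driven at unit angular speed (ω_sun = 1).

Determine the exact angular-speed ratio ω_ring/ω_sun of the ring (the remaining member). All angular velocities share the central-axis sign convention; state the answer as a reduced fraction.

-19/47

N_ring = 38 + 2·28 = 94
38(ω_s−ω_c) = −94(ω_r−ω_c),  ω_c=0, ω_s=1
ω_r = 0 − (38/94)(1−0) = -19/47
ω_r/ω_s = -19/47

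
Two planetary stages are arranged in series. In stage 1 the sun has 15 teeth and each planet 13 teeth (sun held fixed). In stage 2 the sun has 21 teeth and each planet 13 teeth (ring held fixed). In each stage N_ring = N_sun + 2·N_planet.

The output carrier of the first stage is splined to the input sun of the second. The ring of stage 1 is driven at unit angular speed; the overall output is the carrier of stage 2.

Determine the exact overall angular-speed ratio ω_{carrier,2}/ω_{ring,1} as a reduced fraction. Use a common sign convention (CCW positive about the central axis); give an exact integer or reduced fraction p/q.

123/544

Stage 1: N_ring = 15 + 2·13 = 41
Stage 1: 15(ω_s−ω_c) = −41(ω_r−ω_c),  ω_s=0, ω_r=1
Stage 1: 15(0−ω_c) = −41(1−ω_c)  ⇒  56ω_c = 41  ⇒  ω_c = 41/56
  ⇒ ω_c¹/ω_r¹ = 41/56
Stage 2: N_ring = 21 + 2·13 = 47
Stage 2: 21(ω_s−ω_c) = −47(ω_r−ω_c),  ω_r=0, ω_s=1
Stage 2: 21(1−ω_c) = −47(0−ω_c)  ⇒  68ω_c = 21  ⇒  ω_c = 21/68
  ⇒ ω_c²/ω_s² = 21/68
Coupling ω_s² = ω_c¹ ⇒ overall = 41/56 × 21/68 = 123/544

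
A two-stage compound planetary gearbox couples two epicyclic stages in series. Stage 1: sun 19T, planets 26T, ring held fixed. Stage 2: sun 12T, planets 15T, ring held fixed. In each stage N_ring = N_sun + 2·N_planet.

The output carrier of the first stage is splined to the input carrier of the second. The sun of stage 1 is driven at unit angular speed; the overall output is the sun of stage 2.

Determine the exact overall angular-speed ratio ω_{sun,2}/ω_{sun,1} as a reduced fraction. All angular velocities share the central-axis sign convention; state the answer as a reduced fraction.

Stage 1: N_ring = 19 + 2·26 = 71
Stage 1: 19(ω_s−ω_c) = −71(ω_r−ω_c),  ω_r=0, ω_s=1
Stage 1: 19(1−ω_c) = −71(0−ω_c)  ⇒  90ω_c = 19  ⇒  ω_c = 19/90
  ⇒ ω_c¹/ω_s¹ = 19/90
Stage 2: N_ring = 12 + 2·15 = 42
Stage 2: 12(ω_s−ω_c) = −42(ω_r−ω_c),  ω_r=0, ω_c=1
Stage 2: ω_s = 1 − (42/12)(0−1) = 9/2
  ⇒ ω_s²/ω_c² = 9/2
Coupling ω_c² = ω_c¹ ⇒ overall = 19/90 × 9/2 = 19/20

19/20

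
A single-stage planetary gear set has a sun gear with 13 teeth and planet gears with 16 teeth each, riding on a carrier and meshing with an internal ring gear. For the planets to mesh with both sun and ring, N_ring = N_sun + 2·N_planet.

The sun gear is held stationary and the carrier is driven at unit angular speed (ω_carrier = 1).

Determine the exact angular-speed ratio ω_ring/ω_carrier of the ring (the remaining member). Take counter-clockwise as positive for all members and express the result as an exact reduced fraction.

N_ring = 13 + 2·16 = 45
13(ω_s−ω_c) = −45(ω_r−ω_c),  ω_s=0, ω_c=1
ω_r = 1 − (13/45)(0−1) = 58/45
ω_r/ω_c = 58/45

58/45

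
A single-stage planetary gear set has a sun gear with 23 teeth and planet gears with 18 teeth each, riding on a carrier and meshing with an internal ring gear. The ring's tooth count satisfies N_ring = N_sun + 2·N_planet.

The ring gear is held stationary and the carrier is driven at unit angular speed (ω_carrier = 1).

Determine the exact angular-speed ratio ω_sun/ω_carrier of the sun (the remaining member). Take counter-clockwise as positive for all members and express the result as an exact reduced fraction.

N_ring = 23 + 2·18 = 59
23(ω_s−ω_c) = −59(ω_r−ω_c),  ω_r=0, ω_c=1
ω_s = 1 − (59/23)(0−1) = 82/23
ω_s/ω_c = 82/23

82/23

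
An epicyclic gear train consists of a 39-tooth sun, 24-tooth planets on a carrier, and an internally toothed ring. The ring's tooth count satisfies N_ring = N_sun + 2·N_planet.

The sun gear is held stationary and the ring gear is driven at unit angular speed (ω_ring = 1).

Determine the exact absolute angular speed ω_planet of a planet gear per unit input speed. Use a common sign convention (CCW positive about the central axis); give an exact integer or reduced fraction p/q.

29/16

N_ring = 39 + 2·24 = 87
39(ω_s−ω_c) = −87(ω_r−ω_c),  ω_s=0, ω_r=1
39(0−ω_c) = −87(1−ω_c)  ⇒  126ω_c = 87  ⇒  ω_c = 29/42
sun–planet: 39·(0−29/42) = −24·(ω_p−ω_c)  ⇒  ω_p−ω_c = −(39/24)·(-29/42) = 377/336
ω_p = 29/42 + 377/336 = 29/16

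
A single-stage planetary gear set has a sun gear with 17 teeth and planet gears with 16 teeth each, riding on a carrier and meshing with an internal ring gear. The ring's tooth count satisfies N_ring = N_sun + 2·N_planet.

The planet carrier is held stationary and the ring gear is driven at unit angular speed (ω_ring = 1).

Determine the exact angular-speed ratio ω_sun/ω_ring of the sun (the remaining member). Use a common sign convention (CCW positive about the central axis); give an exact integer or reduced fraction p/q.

-49/17

N_ring = 17 + 2·16 = 49
17(ω_s−ω_c) = −49(ω_r−ω_c),  ω_c=0, ω_r=1
ω_s = 0 − (49/17)(1−0) = -49/17
ω_s/ω_r = -49/17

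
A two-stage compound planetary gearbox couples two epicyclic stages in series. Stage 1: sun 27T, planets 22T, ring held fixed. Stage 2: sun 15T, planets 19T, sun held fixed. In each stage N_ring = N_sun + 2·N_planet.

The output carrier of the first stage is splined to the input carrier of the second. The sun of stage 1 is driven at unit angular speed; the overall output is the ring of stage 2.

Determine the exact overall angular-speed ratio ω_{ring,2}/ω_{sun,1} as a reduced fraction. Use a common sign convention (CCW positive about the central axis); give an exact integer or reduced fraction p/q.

918/2597

Stage 1: N_ring = 27 + 2·22 = 71
Stage 1: 27(ω_s−ω_c) = −71(ω_r−ω_c),  ω_r=0, ω_s=1
Stage 1: 27(1−ω_c) = −71(0−ω_c)  ⇒  98ω_c = 27  ⇒  ω_c = 27/98
  ⇒ ω_c¹/ω_s¹ = 27/98
Stage 2: N_ring = 15 + 2·19 = 53
Stage 2: 15(ω_s−ω_c) = −53(ω_r−ω_c),  ω_s=0, ω_c=1
Stage 2: ω_r = 1 − (15/53)(0−1) = 68/53
  ⇒ ω_r²/ω_c² = 68/53
Coupling ω_c² = ω_c¹ ⇒ overall = 27/98 × 68/53 = 918/2597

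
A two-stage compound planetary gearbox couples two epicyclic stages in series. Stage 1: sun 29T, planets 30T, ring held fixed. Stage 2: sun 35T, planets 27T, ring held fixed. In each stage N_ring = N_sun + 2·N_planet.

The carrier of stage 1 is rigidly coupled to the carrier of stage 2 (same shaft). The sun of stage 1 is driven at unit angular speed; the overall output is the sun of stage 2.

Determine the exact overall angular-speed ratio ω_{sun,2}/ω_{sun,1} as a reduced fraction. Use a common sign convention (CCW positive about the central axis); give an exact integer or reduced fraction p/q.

Stage 1: N_ring = 29 + 2·30 = 89
Stage 1: 29(ω_s−ω_c) = −89(ω_r−ω_c),  ω_r=0, ω_s=1
Stage 1: 29(1−ω_c) = −89(0−ω_c)  ⇒  118ω_c = 29  ⇒  ω_c = 29/118
  ⇒ ω_c¹/ω_s¹ = 29/118
Stage 2: N_ring = 35 + 2·27 = 89
Stage 2: 35(ω_s−ω_c) = −89(ω_r−ω_c),  ω_r=0, ω_c=1
Stage 2: ω_s = 1 − (89/35)(0−1) = 124/35
  ⇒ ω_s²/ω_c² = 124/35
Coupling ω_c² = ω_c¹ ⇒ overall = 29/118 × 124/35 = 1798/2065

1798/2065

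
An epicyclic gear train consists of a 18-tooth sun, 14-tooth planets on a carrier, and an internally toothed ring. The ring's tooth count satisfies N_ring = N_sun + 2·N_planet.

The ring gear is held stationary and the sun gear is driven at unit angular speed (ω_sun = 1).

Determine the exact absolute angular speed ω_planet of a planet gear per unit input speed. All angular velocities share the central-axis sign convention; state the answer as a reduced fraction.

-9/14

N_ring = 18 + 2·14 = 46
18(ω_s−ω_c) = −46(ω_r−ω_c),  ω_r=0, ω_s=1
18(1−ω_c) = −46(0−ω_c)  ⇒  64ω_c = 18  ⇒  ω_c = 9/32
sun–planet: 18·(1−9/32) = −14·(ω_p−ω_c)  ⇒  ω_p−ω_c = −(18/14)·(23/32) = -207/224
ω_p = 9/32 − 207/224 = -9/14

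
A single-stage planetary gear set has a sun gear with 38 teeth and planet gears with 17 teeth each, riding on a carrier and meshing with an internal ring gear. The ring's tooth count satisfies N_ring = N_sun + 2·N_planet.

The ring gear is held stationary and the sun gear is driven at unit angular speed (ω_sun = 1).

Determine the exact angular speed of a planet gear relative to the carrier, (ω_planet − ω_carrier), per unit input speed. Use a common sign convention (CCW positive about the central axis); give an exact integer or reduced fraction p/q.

-1368/935

N_ring = 38 + 2·17 = 72
38(ω_s−ω_c) = −72(ω_r−ω_c),  ω_r=0, ω_s=1
38(1−ω_c) = −72(0−ω_c)  ⇒  110ω_c = 38  ⇒  ω_c = 19/55
sun–planet: 38·(1−19/55) = −17·(ω_p−ω_c)  ⇒  ω_p−ω_c = −(38/17)·(36/55) = -1368/935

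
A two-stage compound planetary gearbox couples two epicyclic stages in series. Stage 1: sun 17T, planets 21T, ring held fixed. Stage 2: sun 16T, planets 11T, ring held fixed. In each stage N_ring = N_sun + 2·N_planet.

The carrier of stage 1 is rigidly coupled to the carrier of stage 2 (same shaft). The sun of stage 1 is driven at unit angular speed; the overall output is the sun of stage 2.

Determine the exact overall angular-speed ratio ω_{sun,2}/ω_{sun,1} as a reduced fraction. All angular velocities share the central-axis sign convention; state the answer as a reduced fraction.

459/608

Stage 1: N_ring = 17 + 2·21 = 59
Stage 1: 17(ω_s−ω_c) = −59(ω_r−ω_c),  ω_r=0, ω_s=1
Stage 1: 17(1−ω_c) = −59(0−ω_c)  ⇒  76ω_c = 17  ⇒  ω_c = 17/76
  ⇒ ω_c¹/ω_s¹ = 17/76
Stage 2: N_ring = 16 + 2·11 = 38
Stage 2: 16(ω_s−ω_c) = −38(ω_r−ω_c),  ω_r=0, ω_c=1
Stage 2: ω_s = 1 − (38/16)(0−1) = 27/8
  ⇒ ω_s²/ω_c² = 27/8
Coupling ω_c² = ω_c¹ ⇒ overall = 17/76 × 27/8 = 459/608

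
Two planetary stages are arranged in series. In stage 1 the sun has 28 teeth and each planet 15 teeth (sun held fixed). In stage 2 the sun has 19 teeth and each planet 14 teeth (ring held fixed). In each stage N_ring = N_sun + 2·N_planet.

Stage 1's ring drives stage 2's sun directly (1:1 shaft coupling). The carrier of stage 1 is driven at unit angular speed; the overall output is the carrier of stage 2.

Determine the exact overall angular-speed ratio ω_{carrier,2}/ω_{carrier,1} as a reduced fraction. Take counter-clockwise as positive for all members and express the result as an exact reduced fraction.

817/1914

Stage 1: N_ring = 28 + 2·15 = 58
Stage 1: 28(ω_s−ω_c) = −58(ω_r−ω_c),  ω_s=0, ω_c=1
Stage 1: ω_r = 1 − (28/58)(0−1) = 43/29
  ⇒ ω_r¹/ω_c¹ = 43/29
Stage 2: N_ring = 19 + 2·14 = 47
Stage 2: 19(ω_s−ω_c) = −47(ω_r−ω_c),  ω_r=0, ω_s=1
Stage 2: 19(1−ω_c) = −47(0−ω_c)  ⇒  66ω_c = 19  ⇒  ω_c = 19/66
  ⇒ ω_c²/ω_s² = 19/66
Coupling ω_s² = ω_r¹ ⇒ overall = 43/29 × 19/66 = 817/1914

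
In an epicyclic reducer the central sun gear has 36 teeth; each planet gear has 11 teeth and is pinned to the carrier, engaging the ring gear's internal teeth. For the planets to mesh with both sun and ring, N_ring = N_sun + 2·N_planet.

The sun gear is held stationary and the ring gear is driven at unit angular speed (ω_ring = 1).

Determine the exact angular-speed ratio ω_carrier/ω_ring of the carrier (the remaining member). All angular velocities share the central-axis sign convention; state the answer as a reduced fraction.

29/47

N_ring = 36 + 2·11 = 58
36(ω_s−ω_c) = −58(ω_r−ω_c),  ω_s=0, ω_r=1
36(0−ω_c) = −58(1−ω_c)  ⇒  94ω_c = 58  ⇒  ω_c = 29/47
ω_c/ω_r = 29/47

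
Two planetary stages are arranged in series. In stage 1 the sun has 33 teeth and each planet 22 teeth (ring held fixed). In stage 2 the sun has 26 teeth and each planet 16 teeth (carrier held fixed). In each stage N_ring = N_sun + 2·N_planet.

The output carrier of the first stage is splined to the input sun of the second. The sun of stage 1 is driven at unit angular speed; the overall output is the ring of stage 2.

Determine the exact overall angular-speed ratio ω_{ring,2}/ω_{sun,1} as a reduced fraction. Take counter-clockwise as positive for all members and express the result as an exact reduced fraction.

-39/290

Stage 1: N_ring = 33 + 2·22 = 77
Stage 1: 33(ω_s−ω_c) = −77(ω_r−ω_c),  ω_r=0, ω_s=1
Stage 1: 33(1−ω_c) = −77(0−ω_c)  ⇒  110ω_c = 33  ⇒  ω_c = 3/10
  ⇒ ω_c¹/ω_s¹ = 3/10
Stage 2: N_ring = 26 + 2·16 = 58
Stage 2: 26(ω_s−ω_c) = −58(ω_r−ω_c),  ω_c=0, ω_s=1
Stage 2: ω_r = 0 − (26/58)(1−0) = -13/29
  ⇒ ω_r²/ω_s² = -13/29
Coupling ω_s² = ω_c¹ ⇒ overall = 3/10 × -13/29 = -39/290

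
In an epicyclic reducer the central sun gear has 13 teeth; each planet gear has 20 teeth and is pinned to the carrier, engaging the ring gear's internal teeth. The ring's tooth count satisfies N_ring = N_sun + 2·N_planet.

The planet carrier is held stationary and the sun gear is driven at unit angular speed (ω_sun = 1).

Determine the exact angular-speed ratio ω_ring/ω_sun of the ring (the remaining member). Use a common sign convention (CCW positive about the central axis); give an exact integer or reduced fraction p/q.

-13/53

N_ring = 13 + 2·20 = 53
13(ω_s−ω_c) = −53(ω_r−ω_c),  ω_c=0, ω_s=1
ω_r = 0 − (13/53)(1−0) = -13/53
ω_r/ω_s = -13/53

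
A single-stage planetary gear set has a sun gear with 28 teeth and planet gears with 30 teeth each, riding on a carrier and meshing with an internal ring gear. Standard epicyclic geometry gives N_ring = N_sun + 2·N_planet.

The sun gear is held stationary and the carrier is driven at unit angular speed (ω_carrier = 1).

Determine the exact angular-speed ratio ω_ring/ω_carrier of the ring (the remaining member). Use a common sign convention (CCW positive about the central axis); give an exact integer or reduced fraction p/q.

29/22

N_ring = 28 + 2·30 = 88
28(ω_s−ω_c) = −88(ω_r−ω_c),  ω_s=0, ω_c=1
ω_r = 1 − (28/88)(0−1) = 29/22
ω_r/ω_c = 29/22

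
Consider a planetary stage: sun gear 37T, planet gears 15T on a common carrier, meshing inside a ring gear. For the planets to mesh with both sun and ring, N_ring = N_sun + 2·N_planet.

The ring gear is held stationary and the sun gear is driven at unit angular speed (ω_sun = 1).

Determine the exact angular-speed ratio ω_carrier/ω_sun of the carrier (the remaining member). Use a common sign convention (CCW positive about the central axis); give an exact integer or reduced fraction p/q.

37/104

N_ring = 37 + 2·15 = 67
37(ω_s−ω_c) = −67(ω_r−ω_c),  ω_r=0, ω_s=1
37(1−ω_c) = −67(0−ω_c)  ⇒  104ω_c = 37  ⇒  ω_c = 37/104
ω_c/ω_s = 37/104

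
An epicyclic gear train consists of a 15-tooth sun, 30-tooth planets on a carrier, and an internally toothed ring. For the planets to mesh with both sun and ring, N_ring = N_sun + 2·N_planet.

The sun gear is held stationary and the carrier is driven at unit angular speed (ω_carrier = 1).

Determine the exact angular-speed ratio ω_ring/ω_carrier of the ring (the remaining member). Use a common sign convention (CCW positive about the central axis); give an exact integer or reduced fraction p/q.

N_ring = 15 + 2·30 = 75
15(ω_s−ω_c) = −75(ω_r−ω_c),  ω_s=0, ω_c=1
ω_r = 1 − (15/75)(0−1) = 6/5
ω_r/ω_c = 6/5

6/5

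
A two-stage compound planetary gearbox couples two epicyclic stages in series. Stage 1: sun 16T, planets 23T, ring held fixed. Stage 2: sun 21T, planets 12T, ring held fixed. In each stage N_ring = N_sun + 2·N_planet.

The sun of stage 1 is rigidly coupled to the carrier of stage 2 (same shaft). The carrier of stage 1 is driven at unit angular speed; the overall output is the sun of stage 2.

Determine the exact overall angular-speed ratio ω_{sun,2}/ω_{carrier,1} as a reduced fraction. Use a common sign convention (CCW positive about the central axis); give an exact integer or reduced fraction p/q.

429/28

Stage 1: N_ring = 16 + 2·23 = 62
Stage 1: 16(ω_s−ω_c) = −62(ω_r−ω_c),  ω_r=0, ω_c=1
Stage 1: ω_s = 1 − (62/16)(0−1) = 39/8
  ⇒ ω_s¹/ω_c¹ = 39/8
Stage 2: N_ring = 21 + 2·12 = 45
Stage 2: 21(ω_s−ω_c) = −45(ω_r−ω_c),  ω_r=0, ω_c=1
Stage 2: ω_s = 1 − (45/21)(0−1) = 22/7
  ⇒ ω_s²/ω_c² = 22/7
Coupling ω_c² = ω_s¹ ⇒ overall = 39/8 × 22/7 = 429/28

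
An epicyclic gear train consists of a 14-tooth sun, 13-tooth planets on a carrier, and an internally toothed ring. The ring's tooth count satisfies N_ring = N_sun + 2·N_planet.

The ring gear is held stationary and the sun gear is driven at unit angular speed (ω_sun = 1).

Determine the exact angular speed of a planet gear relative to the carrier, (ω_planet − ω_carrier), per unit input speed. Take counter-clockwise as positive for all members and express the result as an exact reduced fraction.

-280/351

N_ring = 14 + 2·13 = 40
14(ω_s−ω_c) = −40(ω_r−ω_c),  ω_r=0, ω_s=1
14(1−ω_c) = −40(0−ω_c)  ⇒  54ω_c = 14  ⇒  ω_c = 7/27
sun–planet: 14·(1−7/27) = −13·(ω_p−ω_c)  ⇒  ω_p−ω_c = −(14/13)·(20/27) = -280/351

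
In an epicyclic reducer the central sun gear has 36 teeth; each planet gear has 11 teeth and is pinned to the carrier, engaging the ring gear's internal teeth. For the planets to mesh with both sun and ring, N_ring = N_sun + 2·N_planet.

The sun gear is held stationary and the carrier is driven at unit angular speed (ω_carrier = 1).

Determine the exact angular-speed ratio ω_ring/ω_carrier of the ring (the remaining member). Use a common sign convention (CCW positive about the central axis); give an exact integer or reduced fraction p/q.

47/29

N_ring = 36 + 2·11 = 58
36(ω_s−ω_c) = −58(ω_r−ω_c),  ω_s=0, ω_c=1
ω_r = 1 − (36/58)(0−1) = 47/29
ω_r/ω_c = 47/29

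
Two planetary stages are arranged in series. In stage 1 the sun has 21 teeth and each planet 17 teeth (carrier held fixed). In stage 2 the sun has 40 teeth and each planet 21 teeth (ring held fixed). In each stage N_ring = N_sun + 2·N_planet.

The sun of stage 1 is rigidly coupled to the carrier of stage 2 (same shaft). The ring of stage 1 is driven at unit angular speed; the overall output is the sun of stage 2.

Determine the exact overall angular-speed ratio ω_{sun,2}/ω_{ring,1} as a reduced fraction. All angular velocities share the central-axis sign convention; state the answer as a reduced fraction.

Stage 1: N_ring = 21 + 2·17 = 55
Stage 1: 21(ω_s−ω_c) = −55(ω_r−ω_c),  ω_c=0, ω_r=1
Stage 1: ω_s = 0 − (55/21)(1−0) = -55/21
  ⇒ ω_s¹/ω_r¹ = -55/21
Stage 2: N_ring = 40 + 2·21 = 82
Stage 2: 40(ω_s−ω_c) = −82(ω_r−ω_c),  ω_r=0, ω_c=1
Stage 2: ω_s = 1 − (82/40)(0−1) = 61/20
  ⇒ ω_s²/ω_c² = 61/20
Coupling ω_c² = ω_s¹ ⇒ overall = -55/21 × 61/20 = -671/84

-671/84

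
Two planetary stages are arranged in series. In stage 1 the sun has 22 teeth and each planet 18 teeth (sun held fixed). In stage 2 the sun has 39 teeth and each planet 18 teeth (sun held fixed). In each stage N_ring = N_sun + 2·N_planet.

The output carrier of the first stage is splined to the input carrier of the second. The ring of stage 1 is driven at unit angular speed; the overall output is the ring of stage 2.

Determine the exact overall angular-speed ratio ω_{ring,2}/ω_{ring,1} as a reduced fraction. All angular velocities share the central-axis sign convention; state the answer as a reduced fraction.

Stage 1: N_ring = 22 + 2·18 = 58
Stage 1: 22(ω_s−ω_c) = −58(ω_r−ω_c),  ω_s=0, ω_r=1
Stage 1: 22(0−ω_c) = −58(1−ω_c)  ⇒  80ω_c = 58  ⇒  ω_c = 29/40
  ⇒ ω_c¹/ω_r¹ = 29/40
Stage 2: N_ring = 39 + 2·18 = 75
Stage 2: 39(ω_s−ω_c) = −75(ω_r−ω_c),  ω_s=0, ω_c=1
Stage 2: ω_r = 1 − (39/75)(0−1) = 38/25
  ⇒ ω_r²/ω_c² = 38/25
Coupling ω_c² = ω_c¹ ⇒ overall = 29/40 × 38/25 = 551/500

551/500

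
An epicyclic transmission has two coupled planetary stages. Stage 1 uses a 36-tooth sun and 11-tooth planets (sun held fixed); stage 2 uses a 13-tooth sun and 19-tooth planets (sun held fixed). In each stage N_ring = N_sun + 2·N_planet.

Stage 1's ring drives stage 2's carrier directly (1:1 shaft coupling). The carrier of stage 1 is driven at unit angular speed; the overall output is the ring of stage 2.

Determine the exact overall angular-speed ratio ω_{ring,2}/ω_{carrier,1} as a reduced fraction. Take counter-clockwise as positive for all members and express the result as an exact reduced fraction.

Stage 1: N_ring = 36 + 2·11 = 58
Stage 1: 36(ω_s−ω_c) = −58(ω_r−ω_c),  ω_s=0, ω_c=1
Stage 1: ω_r = 1 − (36/58)(0−1) = 47/29
  ⇒ ω_r¹/ω_c¹ = 47/29
Stage 2: N_ring = 13 + 2·19 = 51
Stage 2: 13(ω_s−ω_c) = −51(ω_r−ω_c),  ω_s=0, ω_c=1
Stage 2: ω_r = 1 − (13/51)(0−1) = 64/51
  ⇒ ω_r²/ω_c² = 64/51
Coupling ω_c² = ω_r¹ ⇒ overall = 47/29 × 64/51 = 3008/1479

3008/1479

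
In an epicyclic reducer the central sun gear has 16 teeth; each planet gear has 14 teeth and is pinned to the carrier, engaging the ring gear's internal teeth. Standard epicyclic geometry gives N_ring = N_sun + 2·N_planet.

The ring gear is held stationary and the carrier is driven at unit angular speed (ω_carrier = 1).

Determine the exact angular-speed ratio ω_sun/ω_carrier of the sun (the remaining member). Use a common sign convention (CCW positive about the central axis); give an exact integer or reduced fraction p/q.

15/4

N_ring = 16 + 2·14 = 44
16(ω_s−ω_c) = −44(ω_r−ω_c),  ω_r=0, ω_c=1
ω_s = 1 − (44/16)(0−1) = 15/4
ω_s/ω_c = 15/4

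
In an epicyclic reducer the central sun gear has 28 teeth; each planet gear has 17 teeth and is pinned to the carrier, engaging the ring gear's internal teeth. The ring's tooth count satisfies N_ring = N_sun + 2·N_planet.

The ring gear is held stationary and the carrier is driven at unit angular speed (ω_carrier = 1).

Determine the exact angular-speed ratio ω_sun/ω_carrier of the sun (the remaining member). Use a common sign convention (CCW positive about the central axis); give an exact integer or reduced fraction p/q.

45/14

N_ring = 28 + 2·17 = 62
28(ω_s−ω_c) = −62(ω_r−ω_c),  ω_r=0, ω_c=1
ω_s = 1 − (62/28)(0−1) = 45/14
ω_s/ω_c = 45/14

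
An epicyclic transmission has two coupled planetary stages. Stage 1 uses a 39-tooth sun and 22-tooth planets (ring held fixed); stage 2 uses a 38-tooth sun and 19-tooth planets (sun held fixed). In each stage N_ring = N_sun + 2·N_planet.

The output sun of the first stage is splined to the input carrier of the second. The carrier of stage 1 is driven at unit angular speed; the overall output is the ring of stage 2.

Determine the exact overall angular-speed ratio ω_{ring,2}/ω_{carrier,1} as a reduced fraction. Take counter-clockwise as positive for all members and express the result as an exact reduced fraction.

Stage 1: N_ring = 39 + 2·22 = 83
Stage 1: 39(ω_s−ω_c) = −83(ω_r−ω_c),  ω_r=0, ω_c=1
Stage 1: ω_s = 1 − (83/39)(0−1) = 122/39
  ⇒ ω_s¹/ω_c¹ = 122/39
Stage 2: N_ring = 38 + 2·19 = 76
Stage 2: 38(ω_s−ω_c) = −76(ω_r−ω_c),  ω_s=0, ω_c=1
Stage 2: ω_r = 1 − (38/76)(0−1) = 3/2
  ⇒ ω_r²/ω_c² = 3/2
Coupling ω_c² = ω_s¹ ⇒ overall = 122/39 × 3/2 = 61/13

61/13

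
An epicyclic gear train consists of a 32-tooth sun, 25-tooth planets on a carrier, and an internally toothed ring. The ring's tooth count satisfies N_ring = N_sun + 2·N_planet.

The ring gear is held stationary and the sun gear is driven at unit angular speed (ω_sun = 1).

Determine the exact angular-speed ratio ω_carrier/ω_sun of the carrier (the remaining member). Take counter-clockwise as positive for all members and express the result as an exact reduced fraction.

N_ring = 32 + 2·25 = 82
32(ω_s−ω_c) = −82(ω_r−ω_c),  ω_r=0, ω_s=1
32(1−ω_c) = −82(0−ω_c)  ⇒  114ω_c = 32  ⇒  ω_c = 16/57
ω_c/ω_s = 16/57

16/57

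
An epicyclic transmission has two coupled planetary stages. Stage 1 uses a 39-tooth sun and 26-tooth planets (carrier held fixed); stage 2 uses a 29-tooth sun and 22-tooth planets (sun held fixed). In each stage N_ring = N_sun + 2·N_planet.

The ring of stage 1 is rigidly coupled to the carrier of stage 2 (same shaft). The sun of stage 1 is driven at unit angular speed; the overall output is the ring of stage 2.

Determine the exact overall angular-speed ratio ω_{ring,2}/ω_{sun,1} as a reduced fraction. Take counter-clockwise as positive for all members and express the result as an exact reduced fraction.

-306/511

Stage 1: N_ring = 39 + 2·26 = 91
Stage 1: 39(ω_s−ω_c) = −91(ω_r−ω_c),  ω_c=0, ω_s=1
Stage 1: ω_r = 0 − (39/91)(1−0) = -3/7
  ⇒ ω_r¹/ω_s¹ = -3/7
Stage 2: N_ring = 29 + 2·22 = 73
Stage 2: 29(ω_s−ω_c) = −73(ω_r−ω_c),  ω_s=0, ω_c=1
Stage 2: ω_r = 1 − (29/73)(0−1) = 102/73
  ⇒ ω_r²/ω_c² = 102/73
Coupling ω_c² = ω_r¹ ⇒ overall = -3/7 × 102/73 = -306/511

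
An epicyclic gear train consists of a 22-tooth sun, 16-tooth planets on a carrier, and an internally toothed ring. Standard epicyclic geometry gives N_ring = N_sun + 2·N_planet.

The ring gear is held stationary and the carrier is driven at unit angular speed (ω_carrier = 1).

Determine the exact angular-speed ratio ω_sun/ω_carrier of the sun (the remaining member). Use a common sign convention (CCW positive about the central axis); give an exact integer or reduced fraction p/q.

N_ring = 22 + 2·16 = 54
22(ω_s−ω_c) = −54(ω_r−ω_c),  ω_r=0, ω_c=1
ω_s = 1 − (54/22)(0−1) = 38/11
ω_s/ω_c = 38/11

38/11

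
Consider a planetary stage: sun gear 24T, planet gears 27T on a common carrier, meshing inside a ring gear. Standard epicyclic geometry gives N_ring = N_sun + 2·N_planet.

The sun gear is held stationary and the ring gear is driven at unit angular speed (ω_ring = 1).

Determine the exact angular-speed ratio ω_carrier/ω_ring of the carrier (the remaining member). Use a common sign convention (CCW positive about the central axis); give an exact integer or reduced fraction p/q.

N_ring = 24 + 2·27 = 78
24(ω_s−ω_c) = −78(ω_r−ω_c),  ω_s=0, ω_r=1
24(0−ω_c) = −78(1−ω_c)  ⇒  102ω_c = 78  ⇒  ω_c = 13/17
ω_c/ω_r = 13/17

13/17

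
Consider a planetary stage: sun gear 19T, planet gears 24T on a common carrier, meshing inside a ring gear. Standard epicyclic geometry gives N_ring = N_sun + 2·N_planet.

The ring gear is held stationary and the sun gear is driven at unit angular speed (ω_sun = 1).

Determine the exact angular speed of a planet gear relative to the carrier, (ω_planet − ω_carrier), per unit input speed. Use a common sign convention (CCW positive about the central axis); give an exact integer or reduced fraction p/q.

N_ring = 19 + 2·24 = 67
19(ω_s−ω_c) = −67(ω_r−ω_c),  ω_r=0, ω_s=1
19(1−ω_c) = −67(0−ω_c)  ⇒  86ω_c = 19  ⇒  ω_c = 19/86
sun–planet: 19·(1−19/86) = −24·(ω_p−ω_c)  ⇒  ω_p−ω_c = −(19/24)·(67/86) = -1273/2064

-1273/2064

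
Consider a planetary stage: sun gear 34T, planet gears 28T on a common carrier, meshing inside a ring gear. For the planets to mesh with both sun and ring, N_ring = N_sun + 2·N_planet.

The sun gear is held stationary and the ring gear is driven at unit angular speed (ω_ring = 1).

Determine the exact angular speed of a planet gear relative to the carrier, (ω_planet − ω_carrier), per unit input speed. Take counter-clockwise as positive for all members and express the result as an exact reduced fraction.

765/868

N_ring = 34 + 2·28 = 90
34(ω_s−ω_c) = −90(ω_r−ω_c),  ω_s=0, ω_r=1
34(0−ω_c) = −90(1−ω_c)  ⇒  124ω_c = 90  ⇒  ω_c = 45/62
sun–planet: 34·(0−45/62) = −28·(ω_p−ω_c)  ⇒  ω_p−ω_c = −(34/28)·(-45/62) = 765/868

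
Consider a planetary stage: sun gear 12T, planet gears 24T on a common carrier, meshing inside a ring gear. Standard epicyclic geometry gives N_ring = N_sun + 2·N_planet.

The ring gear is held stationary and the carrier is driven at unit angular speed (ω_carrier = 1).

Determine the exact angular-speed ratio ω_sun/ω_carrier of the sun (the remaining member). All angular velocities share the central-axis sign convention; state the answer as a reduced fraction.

6

N_ring = 12 + 2·24 = 60
12(ω_s−ω_c) = −60(ω_r−ω_c),  ω_r=0, ω_c=1
ω_s = 1 − (60/12)(0−1) = 6
ω_s/ω_c = 6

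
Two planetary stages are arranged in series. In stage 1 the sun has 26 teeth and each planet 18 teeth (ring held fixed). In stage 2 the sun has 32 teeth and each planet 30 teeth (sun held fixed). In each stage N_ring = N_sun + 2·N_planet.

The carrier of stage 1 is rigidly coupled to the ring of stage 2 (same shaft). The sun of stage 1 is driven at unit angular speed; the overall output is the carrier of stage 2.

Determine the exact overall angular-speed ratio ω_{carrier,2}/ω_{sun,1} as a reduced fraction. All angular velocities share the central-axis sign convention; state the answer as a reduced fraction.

299/1364

Stage 1: N_ring = 26 + 2·18 = 62
Stage 1: 26(ω_s−ω_c) = −62(ω_r−ω_c),  ω_r=0, ω_s=1
Stage 1: 26(1−ω_c) = −62(0−ω_c)  ⇒  88ω_c = 26  ⇒  ω_c = 13/44
  ⇒ ω_c¹/ω_s¹ = 13/44
Stage 2: N_ring = 32 + 2·30 = 92
Stage 2: 32(ω_s−ω_c) = −92(ω_r−ω_c),  ω_s=0, ω_r=1
Stage 2: 32(0−ω_c) = −92(1−ω_c)  ⇒  124ω_c = 92  ⇒  ω_c = 23/31
  ⇒ ω_c²/ω_r² = 23/31
Coupling ω_r² = ω_c¹ ⇒ overall = 13/44 × 23/31 = 299/1364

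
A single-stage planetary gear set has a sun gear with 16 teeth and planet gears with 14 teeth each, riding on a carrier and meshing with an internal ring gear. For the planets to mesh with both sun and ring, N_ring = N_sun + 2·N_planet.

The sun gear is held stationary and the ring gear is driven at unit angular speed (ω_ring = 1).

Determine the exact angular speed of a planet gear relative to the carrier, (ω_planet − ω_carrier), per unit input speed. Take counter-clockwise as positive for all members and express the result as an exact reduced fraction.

88/105

N_ring = 16 + 2·14 = 44
16(ω_s−ω_c) = −44(ω_r−ω_c),  ω_s=0, ω_r=1
16(0−ω_c) = −44(1−ω_c)  ⇒  60ω_c = 44  ⇒  ω_c = 11/15
sun–planet: 16·(0−11/15) = −14·(ω_p−ω_c)  ⇒  ω_p−ω_c = −(16/14)·(-11/15) = 88/105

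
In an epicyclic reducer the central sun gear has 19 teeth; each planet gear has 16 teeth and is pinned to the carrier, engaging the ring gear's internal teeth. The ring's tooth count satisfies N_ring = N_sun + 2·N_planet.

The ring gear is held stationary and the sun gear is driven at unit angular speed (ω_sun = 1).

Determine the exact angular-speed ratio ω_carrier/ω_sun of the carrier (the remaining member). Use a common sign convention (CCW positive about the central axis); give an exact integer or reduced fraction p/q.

19/70

N_ring = 19 + 2·16 = 51
19(ω_s−ω_c) = −51(ω_r−ω_c),  ω_r=0, ω_s=1
19(1−ω_c) = −51(0−ω_c)  ⇒  70ω_c = 19  ⇒  ω_c = 19/70
ω_c/ω_s = 19/70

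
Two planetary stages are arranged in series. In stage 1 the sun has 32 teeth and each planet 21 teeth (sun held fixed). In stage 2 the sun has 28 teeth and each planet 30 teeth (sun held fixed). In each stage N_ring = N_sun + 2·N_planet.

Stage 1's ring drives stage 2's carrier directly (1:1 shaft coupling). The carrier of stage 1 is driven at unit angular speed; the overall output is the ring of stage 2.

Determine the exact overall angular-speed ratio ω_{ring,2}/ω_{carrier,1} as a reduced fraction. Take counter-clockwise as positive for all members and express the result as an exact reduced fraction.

Stage 1: N_ring = 32 + 2·21 = 74
Stage 1: 32(ω_s−ω_c) = −74(ω_r−ω_c),  ω_s=0, ω_c=1
Stage 1: ω_r = 1 − (32/74)(0−1) = 53/37
  ⇒ ω_r¹/ω_c¹ = 53/37
Stage 2: N_ring = 28 + 2·30 = 88
Stage 2: 28(ω_s−ω_c) = −88(ω_r−ω_c),  ω_s=0, ω_c=1
Stage 2: ω_r = 1 − (28/88)(0−1) = 29/22
  ⇒ ω_r²/ω_c² = 29/22
Coupling ω_c² = ω_r¹ ⇒ overall = 53/37 × 29/22 = 1537/814

1537/814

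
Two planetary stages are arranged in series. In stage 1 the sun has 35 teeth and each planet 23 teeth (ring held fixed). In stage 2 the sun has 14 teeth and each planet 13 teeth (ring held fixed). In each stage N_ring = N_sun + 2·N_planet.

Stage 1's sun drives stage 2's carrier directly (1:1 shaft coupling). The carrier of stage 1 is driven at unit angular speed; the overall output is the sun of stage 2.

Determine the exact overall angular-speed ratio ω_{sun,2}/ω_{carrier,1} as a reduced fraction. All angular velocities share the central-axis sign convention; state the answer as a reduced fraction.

3132/245

Stage 1: N_ring = 35 + 2·23 = 81
Stage 1: 35(ω_s−ω_c) = −81(ω_r−ω_c),  ω_r=0, ω_c=1
Stage 1: ω_s = 1 − (81/35)(0−1) = 116/35
  ⇒ ω_s¹/ω_c¹ = 116/35
Stage 2: N_ring = 14 + 2·13 = 40
Stage 2: 14(ω_s−ω_c) = −40(ω_r−ω_c),  ω_r=0, ω_c=1
Stage 2: ω_s = 1 − (40/14)(0−1) = 27/7
  ⇒ ω_s²/ω_c² = 27/7
Coupling ω_c² = ω_s¹ ⇒ overall = 116/35 × 27/7 = 3132/245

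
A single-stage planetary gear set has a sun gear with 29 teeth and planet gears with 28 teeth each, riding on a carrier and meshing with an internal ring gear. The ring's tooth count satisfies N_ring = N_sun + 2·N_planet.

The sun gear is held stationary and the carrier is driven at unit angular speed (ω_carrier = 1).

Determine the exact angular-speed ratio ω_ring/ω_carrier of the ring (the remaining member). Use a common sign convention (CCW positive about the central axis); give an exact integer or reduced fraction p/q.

114/85

N_ring = 29 + 2·28 = 85
29(ω_s−ω_c) = −85(ω_r−ω_c),  ω_s=0, ω_c=1
ω_r = 1 − (29/85)(0−1) = 114/85
ω_r/ω_c = 114/85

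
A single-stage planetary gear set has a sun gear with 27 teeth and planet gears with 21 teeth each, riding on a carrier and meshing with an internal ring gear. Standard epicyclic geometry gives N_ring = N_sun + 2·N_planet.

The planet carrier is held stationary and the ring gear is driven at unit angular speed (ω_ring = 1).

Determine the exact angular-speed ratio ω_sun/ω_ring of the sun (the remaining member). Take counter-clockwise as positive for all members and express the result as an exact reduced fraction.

-23/9

N_ring = 27 + 2·21 = 69
27(ω_s−ω_c) = −69(ω_r−ω_c),  ω_c=0, ω_r=1
ω_s = 0 − (69/27)(1−0) = -23/9
ω_s/ω_r = -23/9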